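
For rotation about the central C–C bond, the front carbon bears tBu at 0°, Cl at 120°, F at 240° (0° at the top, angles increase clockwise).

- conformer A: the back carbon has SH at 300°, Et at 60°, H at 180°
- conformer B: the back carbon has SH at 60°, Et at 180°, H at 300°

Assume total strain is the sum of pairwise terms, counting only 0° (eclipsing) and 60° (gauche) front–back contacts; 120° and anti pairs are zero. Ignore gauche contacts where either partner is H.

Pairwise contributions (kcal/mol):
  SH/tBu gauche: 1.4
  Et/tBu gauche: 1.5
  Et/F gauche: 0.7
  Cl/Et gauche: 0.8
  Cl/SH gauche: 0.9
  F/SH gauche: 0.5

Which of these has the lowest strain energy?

A is staggered. tBu at 0° is gauche with SH at 300° (1.4); tBu at 0° is gauche with Et at 60° (1.5); Cl at 120° is gauche with Et at 60° (0.8); F at 240° is gauche with SH at 300° (0.5). Total 4.2 kcal/mol.
B is staggered. tBu at 0° is gauche with SH at 60° (1.4); Cl at 120° is gauche with SH at 60° (0.9); Cl at 120° is gauche with Et at 180° (0.8); F at 240° is gauche with Et at 180° (0.7). Total 3.8 kcal/mol.
B has the lowest total (3.8 kcal/mol).

B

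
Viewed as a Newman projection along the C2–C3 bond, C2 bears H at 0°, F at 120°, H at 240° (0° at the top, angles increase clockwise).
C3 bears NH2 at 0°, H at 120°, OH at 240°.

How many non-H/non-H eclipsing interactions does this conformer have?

0

Every eclipsing pair involves H, so the count is 0.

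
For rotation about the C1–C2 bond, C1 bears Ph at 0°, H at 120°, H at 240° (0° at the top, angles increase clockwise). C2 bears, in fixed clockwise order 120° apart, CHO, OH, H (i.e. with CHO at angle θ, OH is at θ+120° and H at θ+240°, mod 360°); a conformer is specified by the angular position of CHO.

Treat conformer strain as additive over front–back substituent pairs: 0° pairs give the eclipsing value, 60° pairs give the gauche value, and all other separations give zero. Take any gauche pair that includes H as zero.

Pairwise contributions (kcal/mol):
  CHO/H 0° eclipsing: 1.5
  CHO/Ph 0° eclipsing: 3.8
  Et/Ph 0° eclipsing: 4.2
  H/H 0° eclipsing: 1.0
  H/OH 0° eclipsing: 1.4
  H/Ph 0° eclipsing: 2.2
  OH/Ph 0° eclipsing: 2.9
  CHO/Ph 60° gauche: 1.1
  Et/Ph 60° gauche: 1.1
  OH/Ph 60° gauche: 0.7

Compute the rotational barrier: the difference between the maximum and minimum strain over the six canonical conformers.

CHO at 0° (eclipsed): Ph(0°)/CHO(0°) eclipsed 3.8; H(120°)/OH(120°) eclipsed 1.4; H(240°)/H(240°) eclipsed 1.0 → 6.2 kcal/mol.
CHO at 60° (staggered): Ph(0°)/CHO(60°) gauche 1.1 → 1.1 kcal/mol.
CHO at 120° (eclipsed): Ph(0°)/H(0°) eclipsed 2.2; H(120°)/CHO(120°) eclipsed 1.5; H(240°)/OH(240°) eclipsed 1.4 → 5.1 kcal/mol.
CHO at 180° (staggered): Ph(0°)/OH(300°) gauche 0.7 → 0.7 kcal/mol.
CHO at 240° (eclipsed): Ph(0°)/OH(0°) eclipsed 2.9; H(120°)/H(120°) eclipsed 1.0; H(240°)/CHO(240°) eclipsed 1.5 → 5.4 kcal/mol.
CHO at 300° (staggered): Ph(0°)/CHO(300°) gauche 1.1; Ph(0°)/OH(60°) gauche 0.7 → 1.8 kcal/mol.
Max at 0° (6.2 kcal/mol), min at 180° (0.7 kcal/mol); barrier = 5.5 kcal/mol.

5.5 kcal/mol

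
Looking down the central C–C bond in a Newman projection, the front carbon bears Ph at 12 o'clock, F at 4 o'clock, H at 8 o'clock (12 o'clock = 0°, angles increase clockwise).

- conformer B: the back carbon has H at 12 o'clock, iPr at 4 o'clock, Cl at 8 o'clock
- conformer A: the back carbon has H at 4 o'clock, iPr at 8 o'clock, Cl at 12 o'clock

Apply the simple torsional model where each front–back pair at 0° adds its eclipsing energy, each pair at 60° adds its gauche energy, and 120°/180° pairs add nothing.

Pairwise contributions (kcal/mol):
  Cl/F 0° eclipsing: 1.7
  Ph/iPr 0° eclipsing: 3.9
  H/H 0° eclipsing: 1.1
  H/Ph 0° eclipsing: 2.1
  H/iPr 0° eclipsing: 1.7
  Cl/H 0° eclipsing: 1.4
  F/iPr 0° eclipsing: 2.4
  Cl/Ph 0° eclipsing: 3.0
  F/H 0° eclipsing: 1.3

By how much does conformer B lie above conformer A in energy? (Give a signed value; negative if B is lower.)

-0.1 kcal/mol

B is eclipsed. Ph at 0° is eclipsed with H at 0° (2.1); F at 120° is eclipsed with iPr at 120° (2.4); H at 240° is eclipsed with Cl at 240° (1.4). Total 5.9 kcal/mol.
A is eclipsed. Ph at 0° is eclipsed with Cl at 0° (3.0); F at 120° is eclipsed with H at 120° (1.3); H at 240° is eclipsed with iPr at 240° (1.7). Total 6.0 kcal/mol.
E(B) − E(A) = 5.9 − 6.0 = -0.1 kcal/mol.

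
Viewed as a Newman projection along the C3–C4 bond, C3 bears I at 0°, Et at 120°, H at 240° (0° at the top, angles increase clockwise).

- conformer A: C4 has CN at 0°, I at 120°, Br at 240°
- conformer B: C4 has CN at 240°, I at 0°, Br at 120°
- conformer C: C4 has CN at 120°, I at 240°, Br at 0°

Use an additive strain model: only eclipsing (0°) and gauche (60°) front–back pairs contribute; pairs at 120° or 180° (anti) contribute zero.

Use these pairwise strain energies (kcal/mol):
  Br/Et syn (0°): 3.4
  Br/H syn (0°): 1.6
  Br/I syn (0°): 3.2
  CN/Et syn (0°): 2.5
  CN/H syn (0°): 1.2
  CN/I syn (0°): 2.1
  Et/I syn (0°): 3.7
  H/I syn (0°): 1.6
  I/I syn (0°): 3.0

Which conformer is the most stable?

C

A (eclipsed): I(0°)/CN(0°) eclipsed 2.1; Et(120°)/I(120°) eclipsed 3.7; H(240°)/Br(240°) eclipsed 1.6 → 7.4 kcal/mol.
B (eclipsed): I(0°)/I(0°) eclipsed 3.0; Et(120°)/Br(120°) eclipsed 3.4; H(240°)/CN(240°) eclipsed 1.2 → 7.6 kcal/mol.
C (eclipsed): I(0°)/Br(0°) eclipsed 3.2; Et(120°)/CN(120°) eclipsed 2.5; H(240°)/I(240°) eclipsed 1.6 → 7.3 kcal/mol.
C has the lowest total (7.3 kcal/mol).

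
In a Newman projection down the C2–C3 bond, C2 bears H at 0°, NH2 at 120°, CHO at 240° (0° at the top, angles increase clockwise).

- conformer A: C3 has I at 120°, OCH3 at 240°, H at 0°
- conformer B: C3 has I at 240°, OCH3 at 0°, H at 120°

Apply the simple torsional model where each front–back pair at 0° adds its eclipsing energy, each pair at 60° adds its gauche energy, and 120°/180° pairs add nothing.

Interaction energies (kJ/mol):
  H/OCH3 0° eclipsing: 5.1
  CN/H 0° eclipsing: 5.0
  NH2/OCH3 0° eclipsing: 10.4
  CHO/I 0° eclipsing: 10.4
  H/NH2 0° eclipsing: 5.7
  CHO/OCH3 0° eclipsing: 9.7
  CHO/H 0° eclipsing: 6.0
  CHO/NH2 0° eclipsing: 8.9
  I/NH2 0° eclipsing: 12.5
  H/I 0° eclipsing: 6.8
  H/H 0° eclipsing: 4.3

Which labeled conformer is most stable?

A is eclipsed. H at 0° is eclipsed with H at 0° (4.3); NH2 at 120° is eclipsed with I at 120° (12.5); CHO at 240° is eclipsed with OCH3 at 240° (9.7). Total 26.5 kJ/mol.
B is eclipsed. H at 0° is eclipsed with OCH3 at 0° (5.1); NH2 at 120° is eclipsed with H at 120° (5.7); CHO at 240° is eclipsed with I at 240° (10.4). Total 21.2 kJ/mol.
B has the lowest total (21.2 kJ/mol).

B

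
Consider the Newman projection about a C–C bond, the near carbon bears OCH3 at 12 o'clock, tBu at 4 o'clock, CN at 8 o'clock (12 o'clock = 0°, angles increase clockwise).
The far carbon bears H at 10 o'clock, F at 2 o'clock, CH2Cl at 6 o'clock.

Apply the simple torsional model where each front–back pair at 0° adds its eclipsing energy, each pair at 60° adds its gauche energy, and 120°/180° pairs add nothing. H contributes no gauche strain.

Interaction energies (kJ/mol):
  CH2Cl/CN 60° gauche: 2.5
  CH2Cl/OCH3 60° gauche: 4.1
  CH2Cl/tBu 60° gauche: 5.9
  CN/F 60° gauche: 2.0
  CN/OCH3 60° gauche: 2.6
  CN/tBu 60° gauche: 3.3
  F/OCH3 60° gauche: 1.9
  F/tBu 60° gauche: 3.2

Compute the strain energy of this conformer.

This conformer (staggered): OCH3(0°)/F(60°) gauche 1.9; tBu(120°)/F(60°) gauche 3.2; tBu(120°)/CH2Cl(180°) gauche 5.9; CN(240°)/CH2Cl(180°) gauche 2.5 → 13.5 kJ/mol.

13.5 kJ/mol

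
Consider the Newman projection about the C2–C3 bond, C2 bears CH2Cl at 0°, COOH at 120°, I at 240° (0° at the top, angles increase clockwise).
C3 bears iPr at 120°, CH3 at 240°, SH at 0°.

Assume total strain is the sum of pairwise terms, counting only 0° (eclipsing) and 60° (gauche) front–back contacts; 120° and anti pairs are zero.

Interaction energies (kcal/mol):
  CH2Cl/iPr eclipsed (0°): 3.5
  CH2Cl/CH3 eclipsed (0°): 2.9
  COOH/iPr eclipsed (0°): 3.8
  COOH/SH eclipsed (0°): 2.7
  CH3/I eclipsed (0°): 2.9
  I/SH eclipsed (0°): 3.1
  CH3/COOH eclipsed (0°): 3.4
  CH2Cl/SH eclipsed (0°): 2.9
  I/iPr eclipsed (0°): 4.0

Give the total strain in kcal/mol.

This conformer (eclipsed): CH2Cl(0°)/SH(0°) eclipsed 2.9; COOH(120°)/iPr(120°) eclipsed 3.8; I(240°)/CH3(240°) eclipsed 2.9 → 9.6 kcal/mol.

9.6 kcal/mol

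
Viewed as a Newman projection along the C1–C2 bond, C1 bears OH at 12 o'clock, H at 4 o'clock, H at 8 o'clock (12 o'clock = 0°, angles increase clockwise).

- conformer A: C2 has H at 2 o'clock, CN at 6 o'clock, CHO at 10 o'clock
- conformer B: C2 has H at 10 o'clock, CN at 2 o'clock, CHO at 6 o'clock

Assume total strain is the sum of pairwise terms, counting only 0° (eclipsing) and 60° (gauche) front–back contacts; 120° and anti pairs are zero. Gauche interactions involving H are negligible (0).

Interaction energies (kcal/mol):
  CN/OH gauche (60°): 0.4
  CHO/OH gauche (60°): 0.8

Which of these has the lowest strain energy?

A is staggered. OH at 0° is gauche with CHO at 300° (0.8). Total 0.8 kcal/mol.
B is staggered. OH at 0° is gauche with CN at 60° (0.4). Total 0.4 kcal/mol.
B has the lowest total (0.4 kcal/mol).

B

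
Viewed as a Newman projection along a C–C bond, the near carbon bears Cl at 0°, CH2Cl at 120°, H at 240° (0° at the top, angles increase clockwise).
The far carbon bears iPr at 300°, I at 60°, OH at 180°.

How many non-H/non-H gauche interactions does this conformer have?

4

Non-H gauche pairs: Cl(0°)/iPr(300°); Cl(0°)/I(60°); CH2Cl(120°)/I(60°); CH2Cl(120°)/OH(180°) — 4 interactions.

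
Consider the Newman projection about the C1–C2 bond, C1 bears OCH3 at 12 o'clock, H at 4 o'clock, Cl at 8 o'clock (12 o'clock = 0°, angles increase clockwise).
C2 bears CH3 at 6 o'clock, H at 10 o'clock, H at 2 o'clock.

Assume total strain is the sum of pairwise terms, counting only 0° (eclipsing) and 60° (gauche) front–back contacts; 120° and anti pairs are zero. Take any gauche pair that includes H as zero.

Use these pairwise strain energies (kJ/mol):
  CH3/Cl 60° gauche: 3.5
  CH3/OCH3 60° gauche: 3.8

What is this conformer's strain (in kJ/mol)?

3.5 kJ/mol

This conformer is staggered. Cl at 240° is gauche with CH3 at 180° (3.5). Total 3.5 kJ/mol.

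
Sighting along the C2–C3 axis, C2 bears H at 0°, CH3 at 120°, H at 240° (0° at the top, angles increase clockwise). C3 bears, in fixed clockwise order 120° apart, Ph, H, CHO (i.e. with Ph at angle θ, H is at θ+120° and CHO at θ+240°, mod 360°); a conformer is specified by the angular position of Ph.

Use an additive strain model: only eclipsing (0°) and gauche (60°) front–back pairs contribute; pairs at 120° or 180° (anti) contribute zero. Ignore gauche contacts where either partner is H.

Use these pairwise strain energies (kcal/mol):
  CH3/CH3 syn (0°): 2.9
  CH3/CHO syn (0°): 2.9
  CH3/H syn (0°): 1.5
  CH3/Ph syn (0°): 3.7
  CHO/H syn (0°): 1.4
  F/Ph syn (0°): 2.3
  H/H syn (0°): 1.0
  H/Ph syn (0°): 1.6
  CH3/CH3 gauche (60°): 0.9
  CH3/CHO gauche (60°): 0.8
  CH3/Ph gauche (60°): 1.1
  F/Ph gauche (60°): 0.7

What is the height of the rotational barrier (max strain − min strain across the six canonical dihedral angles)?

5.3 kcal/mol

Ph at 0° (eclipsed): H–Ph eclipsed, CH3–H eclipsed, H–CHO eclipsed; 1.6 + 1.5 + 1.4 = 4.5 kcal/mol.
Ph at 60° (staggered): CH3–Ph gauche; 1.1 = 1.1 kcal/mol.
Ph at 120° (eclipsed): H–CHO eclipsed, CH3–Ph eclipsed, H–H eclipsed; 1.4 + 3.7 + 1.0 = 6.1 kcal/mol.
Ph at 180° (staggered): CH3–Ph gauche, CH3–CHO gauche; 1.1 + 0.8 = 1.9 kcal/mol.
Ph at 240° (eclipsed): H–H eclipsed, CH3–CHO eclipsed, H–Ph eclipsed; 1.0 + 2.9 + 1.6 = 5.5 kcal/mol.
Ph at 300° (staggered): CH3–CHO gauche; 0.8 = 0.8 kcal/mol.
Max at 120° (6.1 kcal/mol), min at 300° (0.8 kcal/mol); barrier = 5.3 kcal/mol.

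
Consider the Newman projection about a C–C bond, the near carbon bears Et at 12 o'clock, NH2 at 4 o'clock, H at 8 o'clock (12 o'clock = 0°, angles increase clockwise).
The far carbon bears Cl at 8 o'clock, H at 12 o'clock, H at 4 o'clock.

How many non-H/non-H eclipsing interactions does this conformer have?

Every eclipsing pair involves H, so the count is 0.

0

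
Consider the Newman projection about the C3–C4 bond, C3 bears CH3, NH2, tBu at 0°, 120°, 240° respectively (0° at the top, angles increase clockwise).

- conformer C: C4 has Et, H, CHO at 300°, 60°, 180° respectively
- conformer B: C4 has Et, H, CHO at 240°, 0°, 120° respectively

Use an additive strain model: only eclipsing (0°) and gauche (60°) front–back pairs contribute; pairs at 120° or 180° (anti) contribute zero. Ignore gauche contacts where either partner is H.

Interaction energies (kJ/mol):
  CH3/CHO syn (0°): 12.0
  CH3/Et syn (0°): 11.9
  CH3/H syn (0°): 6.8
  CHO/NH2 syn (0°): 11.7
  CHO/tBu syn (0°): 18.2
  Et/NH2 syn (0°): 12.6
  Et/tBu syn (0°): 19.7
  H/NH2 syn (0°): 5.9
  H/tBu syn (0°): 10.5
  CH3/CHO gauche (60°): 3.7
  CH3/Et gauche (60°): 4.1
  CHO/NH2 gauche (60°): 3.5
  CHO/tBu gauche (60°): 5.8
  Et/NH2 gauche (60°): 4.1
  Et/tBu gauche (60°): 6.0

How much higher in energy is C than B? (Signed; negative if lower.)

C (staggered): CH3–Et gauche, NH2–CHO gauche, tBu–Et gauche, tBu–CHO gauche; 4.1 + 3.5 + 6.0 + 5.8 = 19.4 kJ/mol.
B (eclipsed): CH3–H eclipsed, NH2–CHO eclipsed, tBu–Et eclipsed; 6.8 + 11.7 + 19.7 = 38.2 kJ/mol.
E(C) − E(B) = 19.4 − 38.2 = -18.8 kJ/mol.

-18.8 kJ/mol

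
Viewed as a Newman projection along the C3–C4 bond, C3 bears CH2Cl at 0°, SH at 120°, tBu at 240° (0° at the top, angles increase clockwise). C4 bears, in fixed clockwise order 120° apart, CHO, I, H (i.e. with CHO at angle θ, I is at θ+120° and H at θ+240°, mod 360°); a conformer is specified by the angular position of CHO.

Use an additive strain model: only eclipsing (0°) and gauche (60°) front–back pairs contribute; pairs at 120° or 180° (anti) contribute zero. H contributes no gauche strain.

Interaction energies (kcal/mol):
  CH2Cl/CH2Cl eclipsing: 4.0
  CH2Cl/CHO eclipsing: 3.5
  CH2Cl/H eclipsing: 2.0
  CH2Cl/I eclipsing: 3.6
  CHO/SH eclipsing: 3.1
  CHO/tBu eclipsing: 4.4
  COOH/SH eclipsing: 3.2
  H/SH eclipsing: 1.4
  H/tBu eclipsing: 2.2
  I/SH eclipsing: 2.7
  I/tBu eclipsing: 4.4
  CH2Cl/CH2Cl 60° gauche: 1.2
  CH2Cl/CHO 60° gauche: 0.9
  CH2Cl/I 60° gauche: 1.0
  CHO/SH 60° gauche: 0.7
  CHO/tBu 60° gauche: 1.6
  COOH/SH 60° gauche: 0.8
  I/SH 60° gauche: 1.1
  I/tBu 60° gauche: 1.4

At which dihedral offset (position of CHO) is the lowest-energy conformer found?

60°

CHO at 0° is eclipsed. CH2Cl at 0° is eclipsed with CHO at 0° (3.5); SH at 120° is eclipsed with I at 120° (2.7); tBu at 240° is eclipsed with H at 240° (2.2). Total 8.4 kcal/mol.
CHO at 60° is staggered. CH2Cl at 0° is gauche with CHO at 60° (0.9); SH at 120° is gauche with CHO at 60° (0.7); SH at 120° is gauche with I at 180° (1.1); tBu at 240° is gauche with I at 180° (1.4). Total 4.1 kcal/mol.
CHO at 120° is eclipsed. CH2Cl at 0° is eclipsed with H at 0° (2.0); SH at 120° is eclipsed with CHO at 120° (3.1); tBu at 240° is eclipsed with I at 240° (4.4). Total 9.5 kcal/mol.
CHO at 180° is staggered. CH2Cl at 0° is gauche with I at 300° (1.0); SH at 120° is gauche with CHO at 180° (0.7); tBu at 240° is gauche with CHO at 180° (1.6); tBu at 240° is gauche with I at 300° (1.4). Total 4.7 kcal/mol.
CHO at 240° is eclipsed. CH2Cl at 0° is eclipsed with I at 0° (3.6); SH at 120° is eclipsed with H at 120° (1.4); tBu at 240° is eclipsed with CHO at 240° (4.4). Total 9.4 kcal/mol.
CHO at 300° is staggered. CH2Cl at 0° is gauche with CHO at 300° (0.9); CH2Cl at 0° is gauche with I at 60° (1.0); SH at 120° is gauche with I at 60° (1.1); tBu at 240° is gauche with CHO at 300° (1.6). Total 4.6 kcal/mol.
The minimum (4.1 kcal/mol) occurs with CHO at 60°.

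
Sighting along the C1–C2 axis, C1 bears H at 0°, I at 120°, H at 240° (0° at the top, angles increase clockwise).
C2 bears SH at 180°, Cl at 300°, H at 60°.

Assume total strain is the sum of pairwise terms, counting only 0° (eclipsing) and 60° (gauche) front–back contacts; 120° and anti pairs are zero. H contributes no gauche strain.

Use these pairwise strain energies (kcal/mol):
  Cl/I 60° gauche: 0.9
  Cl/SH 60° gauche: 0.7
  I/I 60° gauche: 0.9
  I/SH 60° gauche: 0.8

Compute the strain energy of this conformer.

This conformer (staggered): I–SH gauche; 0.8 = 0.8 kcal/mol.

0.8 kcal/mol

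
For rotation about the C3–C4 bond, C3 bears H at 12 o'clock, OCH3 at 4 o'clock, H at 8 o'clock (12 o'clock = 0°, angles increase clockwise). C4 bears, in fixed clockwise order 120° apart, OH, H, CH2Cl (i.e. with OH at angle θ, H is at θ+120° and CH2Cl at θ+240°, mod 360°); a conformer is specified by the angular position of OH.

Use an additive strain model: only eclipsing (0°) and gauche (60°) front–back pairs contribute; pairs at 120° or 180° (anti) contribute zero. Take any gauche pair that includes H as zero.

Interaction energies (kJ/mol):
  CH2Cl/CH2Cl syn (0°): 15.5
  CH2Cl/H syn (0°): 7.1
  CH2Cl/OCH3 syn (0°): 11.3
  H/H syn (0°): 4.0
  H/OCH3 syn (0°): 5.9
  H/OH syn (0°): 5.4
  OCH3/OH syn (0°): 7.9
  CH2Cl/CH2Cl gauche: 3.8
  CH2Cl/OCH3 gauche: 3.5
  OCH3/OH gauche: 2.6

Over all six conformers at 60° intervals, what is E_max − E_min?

OH at 0° (eclipsed): H–OH eclipsed, OCH3–H eclipsed, H–CH2Cl eclipsed; 5.4 + 5.9 + 7.1 = 18.4 kJ/mol.
OH at 60° (staggered): OCH3–OH gauche; 2.6 = 2.6 kJ/mol.
OH at 120° (eclipsed): H–CH2Cl eclipsed, OCH3–OH eclipsed, H–H eclipsed; 7.1 + 7.9 + 4.0 = 19.0 kJ/mol.
OH at 180° (staggered): OCH3–OH gauche, OCH3–CH2Cl gauche; 2.6 + 3.5 = 6.1 kJ/mol.
OH at 240° (eclipsed): H–H eclipsed, OCH3–CH2Cl eclipsed, H–OH eclipsed; 4.0 + 11.3 + 5.4 = 20.7 kJ/mol.
OH at 300° (staggered): OCH3–CH2Cl gauche; 3.5 = 3.5 kJ/mol.
Max at 240° (20.7 kJ/mol), min at 60° (2.6 kJ/mol); barrier = 18.1 kJ/mol.

18.1 kJ/mol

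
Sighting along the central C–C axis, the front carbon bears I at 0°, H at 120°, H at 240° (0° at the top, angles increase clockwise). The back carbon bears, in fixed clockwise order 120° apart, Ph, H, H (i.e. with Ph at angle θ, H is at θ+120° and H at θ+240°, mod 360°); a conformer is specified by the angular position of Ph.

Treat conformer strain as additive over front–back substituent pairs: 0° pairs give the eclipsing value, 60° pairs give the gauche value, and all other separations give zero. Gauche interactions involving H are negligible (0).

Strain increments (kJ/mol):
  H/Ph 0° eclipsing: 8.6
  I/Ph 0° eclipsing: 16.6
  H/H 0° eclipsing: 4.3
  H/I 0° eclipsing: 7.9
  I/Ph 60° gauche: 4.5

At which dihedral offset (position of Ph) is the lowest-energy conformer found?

Ph at 0° is eclipsed. I at 0° is eclipsed with Ph at 0° (16.6); H at 120° is eclipsed with H at 120° (4.3); H at 240° is eclipsed with H at 240° (4.3). Total 25.2 kJ/mol.
Ph at 60° is staggered. I at 0° is gauche with Ph at 60° (4.5). Total 4.5 kJ/mol.
Ph at 120° is eclipsed. I at 0° is eclipsed with H at 0° (7.9); H at 120° is eclipsed with Ph at 120° (8.6); H at 240° is eclipsed with H at 240° (4.3). Total 20.8 kJ/mol.
Ph at 180° (staggered): no non-H gauche contacts → 0.0 kJ/mol.
Ph at 240° is eclipsed. I at 0° is eclipsed with H at 0° (7.9); H at 120° is eclipsed with H at 120° (4.3); H at 240° is eclipsed with Ph at 240° (8.6). Total 20.8 kJ/mol.
Ph at 300° is staggered. I at 0° is gauche with Ph at 300° (4.5). Total 4.5 kJ/mol.
The minimum (0.0 kJ/mol) occurs with Ph at 180°.

180°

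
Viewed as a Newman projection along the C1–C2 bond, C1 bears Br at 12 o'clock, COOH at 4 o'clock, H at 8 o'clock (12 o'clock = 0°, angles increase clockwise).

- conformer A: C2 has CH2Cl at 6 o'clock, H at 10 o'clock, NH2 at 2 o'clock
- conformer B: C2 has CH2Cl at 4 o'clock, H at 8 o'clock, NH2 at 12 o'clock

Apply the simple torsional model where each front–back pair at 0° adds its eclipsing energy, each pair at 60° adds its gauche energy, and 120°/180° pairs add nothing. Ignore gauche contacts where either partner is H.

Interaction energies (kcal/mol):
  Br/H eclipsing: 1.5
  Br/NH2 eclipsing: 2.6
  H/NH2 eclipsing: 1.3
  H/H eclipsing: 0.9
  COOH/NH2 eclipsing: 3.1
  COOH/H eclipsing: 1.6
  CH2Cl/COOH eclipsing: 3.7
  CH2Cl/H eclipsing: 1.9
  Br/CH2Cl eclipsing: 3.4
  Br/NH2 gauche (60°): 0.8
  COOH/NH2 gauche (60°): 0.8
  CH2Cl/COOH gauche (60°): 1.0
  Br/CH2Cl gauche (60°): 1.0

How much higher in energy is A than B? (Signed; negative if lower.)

-4.6 kcal/mol

A (staggered): Br(0°)/NH2(60°) gauche 0.8; COOH(120°)/CH2Cl(180°) gauche 1.0; COOH(120°)/NH2(60°) gauche 0.8 → 2.6 kcal/mol.
B (eclipsed): Br(0°)/NH2(0°) eclipsed 2.6; COOH(120°)/CH2Cl(120°) eclipsed 3.7; H(240°)/H(240°) eclipsed 0.9 → 7.2 kcal/mol.
E(A) − E(B) = 2.6 − 7.2 = -4.6 kcal/mol.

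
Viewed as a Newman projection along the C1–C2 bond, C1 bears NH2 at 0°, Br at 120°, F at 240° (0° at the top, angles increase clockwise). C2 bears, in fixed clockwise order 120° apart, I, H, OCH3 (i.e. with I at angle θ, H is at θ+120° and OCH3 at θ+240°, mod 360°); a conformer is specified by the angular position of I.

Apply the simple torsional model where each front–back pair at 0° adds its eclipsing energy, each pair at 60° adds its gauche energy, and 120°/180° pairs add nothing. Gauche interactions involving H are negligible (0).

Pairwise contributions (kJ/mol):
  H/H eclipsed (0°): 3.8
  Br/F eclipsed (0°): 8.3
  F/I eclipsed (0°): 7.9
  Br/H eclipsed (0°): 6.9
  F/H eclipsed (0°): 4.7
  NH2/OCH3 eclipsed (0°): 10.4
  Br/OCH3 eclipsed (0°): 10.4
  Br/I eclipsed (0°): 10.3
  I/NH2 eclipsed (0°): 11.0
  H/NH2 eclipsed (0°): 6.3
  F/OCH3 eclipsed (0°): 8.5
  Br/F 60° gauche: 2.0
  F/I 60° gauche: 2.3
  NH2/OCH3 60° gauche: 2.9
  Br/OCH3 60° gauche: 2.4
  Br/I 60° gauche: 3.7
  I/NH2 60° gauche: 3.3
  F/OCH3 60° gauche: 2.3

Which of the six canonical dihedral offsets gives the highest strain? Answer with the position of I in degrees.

0°

I at 0° is eclipsed. NH2 at 0° is eclipsed with I at 0° (11.0); Br at 120° is eclipsed with H at 120° (6.9); F at 240° is eclipsed with OCH3 at 240° (8.5). Total 26.4 kJ/mol.
I at 60° is staggered. NH2 at 0° is gauche with I at 60° (3.3); NH2 at 0° is gauche with OCH3 at 300° (2.9); Br at 120° is gauche with I at 60° (3.7); F at 240° is gauche with OCH3 at 300° (2.3). Total 12.2 kJ/mol.
I at 120° is eclipsed. NH2 at 0° is eclipsed with OCH3 at 0° (10.4); Br at 120° is eclipsed with I at 120° (10.3); F at 240° is eclipsed with H at 240° (4.7). Total 25.4 kJ/mol.
I at 180° is staggered. NH2 at 0° is gauche with OCH3 at 60° (2.9); Br at 120° is gauche with I at 180° (3.7); Br at 120° is gauche with OCH3 at 60° (2.4); F at 240° is gauche with I at 180° (2.3). Total 11.3 kJ/mol.
I at 240° is eclipsed. NH2 at 0° is eclipsed with H at 0° (6.3); Br at 120° is eclipsed with OCH3 at 120° (10.4); F at 240° is eclipsed with I at 240° (7.9). Total 24.6 kJ/mol.
I at 300° is staggered. NH2 at 0° is gauche with I at 300° (3.3); Br at 120° is gauche with OCH3 at 180° (2.4); F at 240° is gauche with I at 300° (2.3); F at 240° is gauche with OCH3 at 180° (2.3). Total 10.3 kJ/mol.
The maximum (26.4 kJ/mol) occurs with I at 0°.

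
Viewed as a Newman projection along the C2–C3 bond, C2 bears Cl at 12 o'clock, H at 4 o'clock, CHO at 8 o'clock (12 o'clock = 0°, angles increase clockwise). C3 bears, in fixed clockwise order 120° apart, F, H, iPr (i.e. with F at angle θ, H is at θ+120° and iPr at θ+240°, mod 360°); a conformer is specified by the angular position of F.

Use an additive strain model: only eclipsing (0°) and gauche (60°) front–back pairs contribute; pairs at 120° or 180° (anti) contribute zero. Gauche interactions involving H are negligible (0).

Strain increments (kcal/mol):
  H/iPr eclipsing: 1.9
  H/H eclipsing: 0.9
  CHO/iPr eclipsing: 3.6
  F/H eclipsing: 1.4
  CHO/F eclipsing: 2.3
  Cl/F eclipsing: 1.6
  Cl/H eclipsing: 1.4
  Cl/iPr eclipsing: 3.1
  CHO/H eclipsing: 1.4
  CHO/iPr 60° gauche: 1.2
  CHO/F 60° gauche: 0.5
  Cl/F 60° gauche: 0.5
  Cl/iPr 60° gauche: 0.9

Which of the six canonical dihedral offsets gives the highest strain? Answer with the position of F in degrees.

0°

F at 0° is eclipsed. Cl at 0° is eclipsed with F at 0° (1.6); H at 120° is eclipsed with H at 120° (0.9); CHO at 240° is eclipsed with iPr at 240° (3.6). Total 6.1 kcal/mol.
F at 60° is staggered. Cl at 0° is gauche with F at 60° (0.5); Cl at 0° is gauche with iPr at 300° (0.9); CHO at 240° is gauche with iPr at 300° (1.2). Total 2.6 kcal/mol.
F at 120° is eclipsed. Cl at 0° is eclipsed with iPr at 0° (3.1); H at 120° is eclipsed with F at 120° (1.4); CHO at 240° is eclipsed with H at 240° (1.4). Total 5.9 kcal/mol.
F at 180° is staggered. Cl at 0° is gauche with iPr at 60° (0.9); CHO at 240° is gauche with F at 180° (0.5). Total 1.4 kcal/mol.
F at 240° is eclipsed. Cl at 0° is eclipsed with H at 0° (1.4); H at 120° is eclipsed with iPr at 120° (1.9); CHO at 240° is eclipsed with F at 240° (2.3). Total 5.6 kcal/mol.
F at 300° is staggered. Cl at 0° is gauche with F at 300° (0.5); CHO at 240° is gauche with F at 300° (0.5); CHO at 240° is gauche with iPr at 180° (1.2). Total 2.2 kcal/mol.
The maximum (6.1 kcal/mol) occurs with F at 0°.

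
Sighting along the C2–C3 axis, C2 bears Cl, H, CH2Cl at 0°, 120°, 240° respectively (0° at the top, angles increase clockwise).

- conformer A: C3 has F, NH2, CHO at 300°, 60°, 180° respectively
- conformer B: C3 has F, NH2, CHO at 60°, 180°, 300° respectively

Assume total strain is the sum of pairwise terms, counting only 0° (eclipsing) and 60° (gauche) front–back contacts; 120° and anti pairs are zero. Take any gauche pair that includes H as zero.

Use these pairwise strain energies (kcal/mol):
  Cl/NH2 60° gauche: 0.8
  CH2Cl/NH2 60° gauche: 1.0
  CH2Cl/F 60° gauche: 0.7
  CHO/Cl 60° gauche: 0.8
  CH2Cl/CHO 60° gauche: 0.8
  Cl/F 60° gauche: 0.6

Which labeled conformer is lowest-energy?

A is staggered. Cl at 0° is gauche with F at 300° (0.6); Cl at 0° is gauche with NH2 at 60° (0.8); CH2Cl at 240° is gauche with F at 300° (0.7); CH2Cl at 240° is gauche with CHO at 180° (0.8). Total 2.9 kcal/mol.
B is staggered. Cl at 0° is gauche with F at 60° (0.6); Cl at 0° is gauche with CHO at 300° (0.8); CH2Cl at 240° is gauche with NH2 at 180° (1.0); CH2Cl at 240° is gauche with CHO at 300° (0.8). Total 3.2 kcal/mol.
A has the lowest total (2.9 kcal/mol).

A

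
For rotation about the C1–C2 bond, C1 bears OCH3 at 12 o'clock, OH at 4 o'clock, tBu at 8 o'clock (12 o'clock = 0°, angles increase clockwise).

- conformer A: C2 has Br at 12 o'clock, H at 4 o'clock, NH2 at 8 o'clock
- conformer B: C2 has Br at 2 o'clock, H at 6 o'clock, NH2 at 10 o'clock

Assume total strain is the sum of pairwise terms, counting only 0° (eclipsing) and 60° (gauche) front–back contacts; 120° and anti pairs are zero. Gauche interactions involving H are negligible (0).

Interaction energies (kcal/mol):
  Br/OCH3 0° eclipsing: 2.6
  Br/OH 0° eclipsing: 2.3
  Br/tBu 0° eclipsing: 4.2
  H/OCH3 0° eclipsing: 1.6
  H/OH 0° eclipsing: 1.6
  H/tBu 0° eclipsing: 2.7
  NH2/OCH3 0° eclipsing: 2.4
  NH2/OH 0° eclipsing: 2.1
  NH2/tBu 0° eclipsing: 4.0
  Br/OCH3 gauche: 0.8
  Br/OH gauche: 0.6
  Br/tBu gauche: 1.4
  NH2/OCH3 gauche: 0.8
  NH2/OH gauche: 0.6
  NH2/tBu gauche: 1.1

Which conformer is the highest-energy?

A (eclipsed): OCH3(0°)/Br(0°) eclipsed 2.6; OH(120°)/H(120°) eclipsed 1.6; tBu(240°)/NH2(240°) eclipsed 4.0 → 8.2 kcal/mol.
B (staggered): OCH3(0°)/Br(60°) gauche 0.8; OCH3(0°)/NH2(300°) gauche 0.8; OH(120°)/Br(60°) gauche 0.6; tBu(240°)/NH2(300°) gauche 1.1 → 3.3 kcal/mol.
A has the highest total (8.2 kcal/mol).

A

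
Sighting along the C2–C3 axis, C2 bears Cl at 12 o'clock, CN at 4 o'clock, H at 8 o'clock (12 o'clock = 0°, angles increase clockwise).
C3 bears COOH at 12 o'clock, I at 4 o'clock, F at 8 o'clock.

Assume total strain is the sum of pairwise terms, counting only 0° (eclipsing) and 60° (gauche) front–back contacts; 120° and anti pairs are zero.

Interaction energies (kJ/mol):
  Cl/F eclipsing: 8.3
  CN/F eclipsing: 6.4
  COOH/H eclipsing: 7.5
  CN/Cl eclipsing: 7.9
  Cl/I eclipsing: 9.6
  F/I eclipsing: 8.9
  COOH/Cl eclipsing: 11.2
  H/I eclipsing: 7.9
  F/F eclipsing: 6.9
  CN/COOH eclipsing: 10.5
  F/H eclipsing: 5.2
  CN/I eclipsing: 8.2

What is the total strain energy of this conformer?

This conformer (eclipsed): Cl(0°)/COOH(0°) eclipsed 11.2; CN(120°)/I(120°) eclipsed 8.2; H(240°)/F(240°) eclipsed 5.2 → 24.6 kJ/mol.

24.6 kJ/mol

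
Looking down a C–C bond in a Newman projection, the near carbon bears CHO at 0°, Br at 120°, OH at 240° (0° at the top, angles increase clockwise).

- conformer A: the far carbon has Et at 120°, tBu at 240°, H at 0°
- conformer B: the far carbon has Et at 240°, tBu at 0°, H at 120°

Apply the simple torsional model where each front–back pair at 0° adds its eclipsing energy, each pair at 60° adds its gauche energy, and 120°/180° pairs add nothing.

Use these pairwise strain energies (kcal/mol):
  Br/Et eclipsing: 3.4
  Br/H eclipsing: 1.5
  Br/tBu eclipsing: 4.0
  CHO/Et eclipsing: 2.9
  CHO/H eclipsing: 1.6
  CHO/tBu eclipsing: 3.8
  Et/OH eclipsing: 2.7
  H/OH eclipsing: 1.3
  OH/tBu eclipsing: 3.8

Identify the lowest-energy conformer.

B

A (eclipsed): CHO(0°)/H(0°) eclipsed 1.6; Br(120°)/Et(120°) eclipsed 3.4; OH(240°)/tBu(240°) eclipsed 3.8 → 8.8 kcal/mol.
B (eclipsed): CHO(0°)/tBu(0°) eclipsed 3.8; Br(120°)/H(120°) eclipsed 1.5; OH(240°)/Et(240°) eclipsed 2.7 → 8.0 kcal/mol.
B has the lowest total (8.0 kcal/mol).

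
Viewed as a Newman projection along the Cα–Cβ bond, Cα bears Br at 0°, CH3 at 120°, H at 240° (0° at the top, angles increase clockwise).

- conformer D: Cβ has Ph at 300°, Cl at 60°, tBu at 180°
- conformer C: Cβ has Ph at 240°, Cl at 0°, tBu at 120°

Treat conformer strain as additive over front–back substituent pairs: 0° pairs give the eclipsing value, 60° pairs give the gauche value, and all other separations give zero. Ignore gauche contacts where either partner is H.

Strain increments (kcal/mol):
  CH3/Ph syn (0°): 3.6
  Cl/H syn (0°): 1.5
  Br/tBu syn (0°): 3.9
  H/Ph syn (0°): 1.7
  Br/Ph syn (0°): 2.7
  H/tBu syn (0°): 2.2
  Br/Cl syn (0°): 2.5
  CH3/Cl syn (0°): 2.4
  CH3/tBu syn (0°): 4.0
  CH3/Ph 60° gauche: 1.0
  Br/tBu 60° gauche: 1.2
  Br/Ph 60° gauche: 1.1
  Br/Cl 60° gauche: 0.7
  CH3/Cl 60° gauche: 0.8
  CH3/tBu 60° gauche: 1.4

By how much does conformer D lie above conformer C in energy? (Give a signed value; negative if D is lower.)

D (staggered): Br–Ph gauche, Br–Cl gauche, CH3–Cl gauche, CH3–tBu gauche; 1.1 + 0.7 + 0.8 + 1.4 = 4.0 kcal/mol.
C (eclipsed): Br–Cl eclipsed, CH3–tBu eclipsed, H–Ph eclipsed; 2.5 + 4.0 + 1.7 = 8.2 kcal/mol.
E(D) − E(C) = 4.0 − 8.2 = -4.2 kcal/mol.

-4.2 kcal/mol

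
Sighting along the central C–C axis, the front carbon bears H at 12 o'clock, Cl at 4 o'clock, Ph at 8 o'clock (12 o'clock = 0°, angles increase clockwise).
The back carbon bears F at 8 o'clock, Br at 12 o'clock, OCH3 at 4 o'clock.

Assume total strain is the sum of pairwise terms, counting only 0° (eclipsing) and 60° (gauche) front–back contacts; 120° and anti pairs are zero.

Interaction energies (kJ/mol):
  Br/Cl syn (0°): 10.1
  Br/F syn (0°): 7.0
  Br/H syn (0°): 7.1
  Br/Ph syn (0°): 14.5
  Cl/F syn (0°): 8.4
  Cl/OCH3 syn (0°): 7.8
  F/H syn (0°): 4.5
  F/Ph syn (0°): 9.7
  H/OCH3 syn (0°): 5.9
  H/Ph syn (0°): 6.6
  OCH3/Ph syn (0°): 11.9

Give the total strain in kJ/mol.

This conformer (eclipsed): H–Br eclipsed, Cl–OCH3 eclipsed, Ph–F eclipsed; 7.1 + 7.8 + 9.7 = 24.6 kJ/mol.

24.6 kJ/mol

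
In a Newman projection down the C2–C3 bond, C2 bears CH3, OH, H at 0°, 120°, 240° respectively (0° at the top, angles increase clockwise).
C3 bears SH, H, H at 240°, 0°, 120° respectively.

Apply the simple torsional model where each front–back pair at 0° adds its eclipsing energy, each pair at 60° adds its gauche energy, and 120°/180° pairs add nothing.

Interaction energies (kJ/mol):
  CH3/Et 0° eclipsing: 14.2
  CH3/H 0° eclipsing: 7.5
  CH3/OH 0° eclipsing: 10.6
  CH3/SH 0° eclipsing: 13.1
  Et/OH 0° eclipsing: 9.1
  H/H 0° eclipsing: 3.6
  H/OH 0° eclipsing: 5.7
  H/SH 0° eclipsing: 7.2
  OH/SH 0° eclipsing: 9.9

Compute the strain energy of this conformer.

This conformer (eclipsed): CH3(0°)/H(0°) eclipsed 7.5; OH(120°)/H(120°) eclipsed 5.7; H(240°)/SH(240°) eclipsed 7.2 → 20.4 kJ/mol.

20.4 kJ/mol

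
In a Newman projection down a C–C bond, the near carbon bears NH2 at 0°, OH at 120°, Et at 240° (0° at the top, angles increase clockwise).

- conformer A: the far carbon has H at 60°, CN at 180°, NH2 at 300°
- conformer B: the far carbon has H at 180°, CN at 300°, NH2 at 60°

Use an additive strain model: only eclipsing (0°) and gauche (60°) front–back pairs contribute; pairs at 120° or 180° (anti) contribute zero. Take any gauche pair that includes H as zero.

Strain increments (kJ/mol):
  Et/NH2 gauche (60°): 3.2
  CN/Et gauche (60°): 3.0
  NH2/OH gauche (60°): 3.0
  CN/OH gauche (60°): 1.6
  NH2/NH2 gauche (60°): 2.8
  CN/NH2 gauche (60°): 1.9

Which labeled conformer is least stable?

B

A (staggered): NH2(0°)/NH2(300°) gauche 2.8; OH(120°)/CN(180°) gauche 1.6; Et(240°)/CN(180°) gauche 3.0; Et(240°)/NH2(300°) gauche 3.2 → 10.6 kJ/mol.
B (staggered): NH2(0°)/CN(300°) gauche 1.9; NH2(0°)/NH2(60°) gauche 2.8; OH(120°)/NH2(60°) gauche 3.0; Et(240°)/CN(300°) gauche 3.0 → 10.7 kJ/mol.
B has the highest total (10.7 kJ/mol).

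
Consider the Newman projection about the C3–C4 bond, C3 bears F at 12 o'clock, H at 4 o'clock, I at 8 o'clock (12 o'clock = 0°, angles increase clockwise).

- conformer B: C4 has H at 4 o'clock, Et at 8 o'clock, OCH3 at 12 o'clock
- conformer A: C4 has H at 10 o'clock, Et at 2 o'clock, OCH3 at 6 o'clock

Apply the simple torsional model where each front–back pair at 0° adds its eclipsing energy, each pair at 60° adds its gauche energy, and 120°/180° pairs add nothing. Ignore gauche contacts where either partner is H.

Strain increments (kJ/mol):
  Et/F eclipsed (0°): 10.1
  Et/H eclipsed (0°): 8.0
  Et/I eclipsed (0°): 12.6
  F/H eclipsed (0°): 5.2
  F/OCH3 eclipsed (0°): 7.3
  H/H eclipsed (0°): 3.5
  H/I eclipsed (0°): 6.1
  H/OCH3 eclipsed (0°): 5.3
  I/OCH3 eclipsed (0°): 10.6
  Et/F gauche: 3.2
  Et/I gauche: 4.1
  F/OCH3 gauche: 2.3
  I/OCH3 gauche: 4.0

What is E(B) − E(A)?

B (eclipsed): F(0°)/OCH3(0°) eclipsed 7.3; H(120°)/H(120°) eclipsed 3.5; I(240°)/Et(240°) eclipsed 12.6 → 23.4 kJ/mol.
A (staggered): F(0°)/Et(60°) gauche 3.2; I(240°)/OCH3(180°) gauche 4.0 → 7.2 kJ/mol.
E(B) − E(A) = 23.4 − 7.2 = +16.2 kJ/mol.

+16.2 kJ/mol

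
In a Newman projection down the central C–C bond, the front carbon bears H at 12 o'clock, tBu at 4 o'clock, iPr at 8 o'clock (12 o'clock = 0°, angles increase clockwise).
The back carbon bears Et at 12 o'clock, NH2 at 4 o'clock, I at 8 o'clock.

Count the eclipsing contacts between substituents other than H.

Non-H eclipsing pairs: tBu(120°)/NH2(120°); iPr(240°)/I(240°) — 2 interactions.

2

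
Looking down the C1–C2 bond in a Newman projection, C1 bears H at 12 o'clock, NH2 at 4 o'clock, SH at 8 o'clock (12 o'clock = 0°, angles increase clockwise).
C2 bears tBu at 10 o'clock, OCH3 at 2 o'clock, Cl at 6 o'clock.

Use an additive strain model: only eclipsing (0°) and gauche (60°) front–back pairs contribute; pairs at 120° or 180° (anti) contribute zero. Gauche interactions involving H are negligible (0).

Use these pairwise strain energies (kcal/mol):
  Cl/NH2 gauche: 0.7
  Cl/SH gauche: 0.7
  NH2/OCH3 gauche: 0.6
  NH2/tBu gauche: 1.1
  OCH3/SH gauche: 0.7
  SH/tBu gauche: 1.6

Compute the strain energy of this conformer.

3.6 kcal/mol

This conformer (staggered): NH2–OCH3 gauche, NH2–Cl gauche, SH–tBu gauche, SH–Cl gauche; 0.6 + 0.7 + 1.6 + 0.7 = 3.6 kcal/mol.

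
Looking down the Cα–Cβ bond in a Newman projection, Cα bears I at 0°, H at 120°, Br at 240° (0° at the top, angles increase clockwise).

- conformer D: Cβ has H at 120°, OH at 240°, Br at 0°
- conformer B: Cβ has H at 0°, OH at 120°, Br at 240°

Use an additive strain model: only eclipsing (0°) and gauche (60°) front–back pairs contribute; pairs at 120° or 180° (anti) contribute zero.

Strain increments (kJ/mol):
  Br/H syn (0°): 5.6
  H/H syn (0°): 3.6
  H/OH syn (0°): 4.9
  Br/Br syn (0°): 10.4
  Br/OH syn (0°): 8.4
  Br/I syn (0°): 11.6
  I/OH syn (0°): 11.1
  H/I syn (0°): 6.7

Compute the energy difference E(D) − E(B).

+1.6 kJ/mol

D (eclipsed): I(0°)/Br(0°) eclipsed 11.6; H(120°)/H(120°) eclipsed 3.6; Br(240°)/OH(240°) eclipsed 8.4 → 23.6 kJ/mol.
B (eclipsed): I(0°)/H(0°) eclipsed 6.7; H(120°)/OH(120°) eclipsed 4.9; Br(240°)/Br(240°) eclipsed 10.4 → 22.0 kJ/mol.
E(D) − E(B) = 23.6 − 22.0 = +1.6 kJ/mol.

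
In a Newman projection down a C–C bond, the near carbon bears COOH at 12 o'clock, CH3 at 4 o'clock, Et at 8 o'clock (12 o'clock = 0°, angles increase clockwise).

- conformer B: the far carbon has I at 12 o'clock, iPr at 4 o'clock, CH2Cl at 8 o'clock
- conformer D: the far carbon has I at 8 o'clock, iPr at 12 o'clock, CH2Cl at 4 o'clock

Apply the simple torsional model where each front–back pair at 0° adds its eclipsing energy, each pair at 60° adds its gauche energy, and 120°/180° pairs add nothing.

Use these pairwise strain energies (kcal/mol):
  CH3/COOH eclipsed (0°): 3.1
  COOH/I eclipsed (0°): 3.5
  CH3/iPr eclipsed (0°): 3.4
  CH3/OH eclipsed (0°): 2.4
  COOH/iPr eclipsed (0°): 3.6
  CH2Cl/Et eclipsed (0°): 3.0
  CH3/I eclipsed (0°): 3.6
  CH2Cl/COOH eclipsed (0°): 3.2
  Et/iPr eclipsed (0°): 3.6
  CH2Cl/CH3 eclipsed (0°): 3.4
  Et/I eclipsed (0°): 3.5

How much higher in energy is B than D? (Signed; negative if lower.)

B (eclipsed): COOH(0°)/I(0°) eclipsed 3.5; CH3(120°)/iPr(120°) eclipsed 3.4; Et(240°)/CH2Cl(240°) eclipsed 3.0 → 9.9 kcal/mol.
D (eclipsed): COOH(0°)/iPr(0°) eclipsed 3.6; CH3(120°)/CH2Cl(120°) eclipsed 3.4; Et(240°)/I(240°) eclipsed 3.5 → 10.5 kcal/mol.
E(B) − E(D) = 9.9 − 10.5 = -0.6 kcal/mol.

-0.6 kcal/mol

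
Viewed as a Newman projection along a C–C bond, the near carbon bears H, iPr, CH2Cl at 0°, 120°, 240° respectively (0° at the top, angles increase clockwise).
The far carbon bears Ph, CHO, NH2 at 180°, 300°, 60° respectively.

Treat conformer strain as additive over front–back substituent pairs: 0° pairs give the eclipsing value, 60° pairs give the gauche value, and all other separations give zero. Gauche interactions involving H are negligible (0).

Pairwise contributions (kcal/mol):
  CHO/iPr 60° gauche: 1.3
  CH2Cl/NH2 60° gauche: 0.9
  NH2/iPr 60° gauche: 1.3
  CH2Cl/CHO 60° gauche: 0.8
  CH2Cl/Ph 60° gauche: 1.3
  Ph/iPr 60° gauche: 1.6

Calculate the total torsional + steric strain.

5.0 kcal/mol

This conformer (staggered): iPr(120°)/Ph(180°) gauche 1.6; iPr(120°)/NH2(60°) gauche 1.3; CH2Cl(240°)/Ph(180°) gauche 1.3; CH2Cl(240°)/CHO(300°) gauche 0.8 → 5.0 kcal/mol.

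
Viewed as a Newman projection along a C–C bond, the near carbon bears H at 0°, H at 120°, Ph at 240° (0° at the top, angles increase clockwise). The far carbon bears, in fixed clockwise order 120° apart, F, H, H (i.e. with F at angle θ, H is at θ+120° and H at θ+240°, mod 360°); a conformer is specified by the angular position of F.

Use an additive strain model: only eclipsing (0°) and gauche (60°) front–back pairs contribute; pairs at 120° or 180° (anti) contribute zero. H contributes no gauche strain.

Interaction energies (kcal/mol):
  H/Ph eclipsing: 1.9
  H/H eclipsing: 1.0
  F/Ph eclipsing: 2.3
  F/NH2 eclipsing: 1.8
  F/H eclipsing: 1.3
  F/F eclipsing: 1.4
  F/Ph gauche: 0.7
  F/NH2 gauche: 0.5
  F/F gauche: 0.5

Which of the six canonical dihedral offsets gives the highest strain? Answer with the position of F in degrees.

240°

F at 0° (eclipsed): H(0°)/F(0°) eclipsed 1.3; H(120°)/H(120°) eclipsed 1.0; Ph(240°)/H(240°) eclipsed 1.9 → 4.2 kcal/mol.
F at 60° (staggered): no non-H gauche contacts → 0.0 kcal/mol.
F at 120° (eclipsed): H(0°)/H(0°) eclipsed 1.0; H(120°)/F(120°) eclipsed 1.3; Ph(240°)/H(240°) eclipsed 1.9 → 4.2 kcal/mol.
F at 180° (staggered): Ph(240°)/F(180°) gauche 0.7 → 0.7 kcal/mol.
F at 240° (eclipsed): H(0°)/H(0°) eclipsed 1.0; H(120°)/H(120°) eclipsed 1.0; Ph(240°)/F(240°) eclipsed 2.3 → 4.3 kcal/mol.
F at 300° (staggered): Ph(240°)/F(300°) gauche 0.7 → 0.7 kcal/mol.
The maximum (4.3 kcal/mol) occurs with F at 240°.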